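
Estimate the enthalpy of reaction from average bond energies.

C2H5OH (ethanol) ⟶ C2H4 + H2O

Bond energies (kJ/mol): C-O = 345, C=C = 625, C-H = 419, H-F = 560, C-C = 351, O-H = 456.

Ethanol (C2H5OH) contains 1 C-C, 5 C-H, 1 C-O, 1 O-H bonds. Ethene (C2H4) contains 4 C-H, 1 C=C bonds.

Bonds broken (reactants):
  C-C: 1 × 351 = 351
  C-H: 5 × 419 = 2095
  C-O: 1 × 345 = 345
  O-H: 1 × 456 = 456
  Σ(broken) = 3247 kJ
Bonds formed (products):
  C-H: 4 × 419 = 1676
  C=C: 1 × 625 = 625
  O-H: 2 × 456 = 912
  Σ(formed) = 3213 kJ
ΔH = Σ(broken) − Σ(formed) = 3247 − 3213 = +34 kJ

ΔH ≈ +34 kJ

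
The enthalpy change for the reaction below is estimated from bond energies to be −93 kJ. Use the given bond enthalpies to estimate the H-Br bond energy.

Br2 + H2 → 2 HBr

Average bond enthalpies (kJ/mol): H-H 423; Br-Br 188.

D(H-Br) ≈ 352 kJ/mol

Let D be the H-Br bond energy.
Σ(broken) = 1×188 + 1×423 = 611
Σ(formed) = 2×D = 2D
ΔH = Σ(broken) − Σ(formed) = (611) − (2D) = +611 − 2D
Setting this equal to −93 kJ gives 2D = 704, so D = 352 kJ/mol.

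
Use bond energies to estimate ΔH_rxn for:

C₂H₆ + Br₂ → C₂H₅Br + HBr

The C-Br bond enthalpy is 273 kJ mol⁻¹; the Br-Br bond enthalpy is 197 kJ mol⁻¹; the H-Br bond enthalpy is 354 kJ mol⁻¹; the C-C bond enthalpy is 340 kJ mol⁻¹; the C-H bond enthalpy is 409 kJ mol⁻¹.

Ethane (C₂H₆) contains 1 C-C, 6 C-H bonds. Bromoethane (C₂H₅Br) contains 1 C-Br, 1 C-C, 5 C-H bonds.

ΔH ≈ −21 kJ

Bonds broken (reactants):
  Br-Br: 1 × 197 = 197
  C-C: 1 × 340 = 340
  C-H: 6 × 409 = 2454
  Σ(broken) = 2991 kJ
Bonds formed (products):
  C-Br: 1 × 273 = 273
  C-C: 1 × 340 = 340
  C-H: 5 × 409 = 2045
  H-Br: 1 × 354 = 354
  Σ(formed) = 3012 kJ
ΔH = Σ(broken) − Σ(formed) = 2991 − 3012 = −21 kJ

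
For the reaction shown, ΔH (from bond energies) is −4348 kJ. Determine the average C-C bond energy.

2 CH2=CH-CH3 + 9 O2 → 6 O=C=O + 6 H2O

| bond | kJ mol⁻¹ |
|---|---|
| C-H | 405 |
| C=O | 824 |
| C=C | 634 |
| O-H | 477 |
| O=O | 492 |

Let D be the C-C bond energy.
Σ(broken) = 2×D + 12×405 + 2×634 + 9×492 = 10556 + 2D
Σ(formed) = 12×824 + 12×477 = 15612
ΔH = Σ(broken) − Σ(formed) = (10556 + 2D) − (15612) = −5056 + 2D
Setting this equal to −4348 kJ gives 2D = 708, so D = 354 kJ/mol.

D(C-C) ≈ 354 kJ/mol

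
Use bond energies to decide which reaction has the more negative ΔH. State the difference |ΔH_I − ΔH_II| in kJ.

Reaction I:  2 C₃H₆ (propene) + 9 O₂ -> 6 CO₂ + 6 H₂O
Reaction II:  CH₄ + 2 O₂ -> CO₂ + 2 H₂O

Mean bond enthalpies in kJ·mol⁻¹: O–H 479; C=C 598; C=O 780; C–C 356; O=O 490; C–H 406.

Reaction I, by 3046 kJ

Reaction I:
  Bonds broken (reactants):
    C–C: 2 × 356 = 712
    C–H: 12 × 406 = 4872
    C=C: 2 × 598 = 1196
    O=O: 9 × 490 = 4410
    Σ(broken) = 11190 kJ
  Bonds formed (products):
    C=O: 12 × 780 = 9360
    O–H: 12 × 479 = 5748
    Σ(formed) = 15108 kJ
  ΔH_I = 11190 − 15108 = −3918 kJ
Reaction II:
  Bonds broken (reactants):
    C–H: 4 × 406 = 1624
    O=O: 2 × 490 = 980
    Σ(broken) = 2604 kJ
  Bonds formed (products):
    C=O: 2 × 780 = 1560
    O–H: 4 × 479 = 1916
    Σ(formed) = 3476 kJ
  ΔH_II = 2604 − 3476 = −872 kJ
ΔH_I − ΔH_II = −3046 kJ, so reaction I has the more negative ΔH; |ΔH_I − ΔH_II| = 3046 kJ.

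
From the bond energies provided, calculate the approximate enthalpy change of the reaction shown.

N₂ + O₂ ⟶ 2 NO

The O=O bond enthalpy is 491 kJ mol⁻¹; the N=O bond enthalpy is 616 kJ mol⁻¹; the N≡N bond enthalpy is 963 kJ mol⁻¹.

Bonds broken (reactants):
  N≡N: 1 × 963 = 963
  O=O: 1 × 491 = 491
  Σ(broken) = 1454 kJ
Bonds formed (products):
  N=O: 2 × 616 = 1232
  Σ(formed) = 1232 kJ
ΔH = Σ(broken) − Σ(formed) = 1454 − 1232 = +222 kJ

ΔH ≈ +222 kJ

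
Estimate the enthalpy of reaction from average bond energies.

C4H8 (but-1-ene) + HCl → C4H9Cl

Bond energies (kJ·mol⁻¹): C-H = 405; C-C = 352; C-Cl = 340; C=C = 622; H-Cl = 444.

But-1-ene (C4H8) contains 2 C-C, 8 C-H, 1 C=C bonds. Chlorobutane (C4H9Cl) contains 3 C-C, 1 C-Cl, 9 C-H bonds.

ΔH ≈ −31 kJ

Bonds broken (reactants):
  C-C: 2 × 352 = 704
  C-H: 8 × 405 = 3240
  C=C: 1 × 622 = 622
  H-Cl: 1 × 444 = 444
  Σ(broken) = 5010 kJ
Bonds formed (products):
  C-C: 3 × 352 = 1056
  C-Cl: 1 × 340 = 340
  C-H: 9 × 405 = 3645
  Σ(formed) = 5041 kJ
ΔH = Σ(broken) − Σ(formed) = 5010 − 5041 = −31 kJ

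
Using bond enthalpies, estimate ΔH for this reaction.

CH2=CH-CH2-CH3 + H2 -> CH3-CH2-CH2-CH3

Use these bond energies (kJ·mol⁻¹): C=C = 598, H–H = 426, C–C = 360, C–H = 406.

ΔH ≈ −148 kJ

Bonds broken (reactants):
  C–C: 2 × 360 = 720
  C–H: 8 × 406 = 3248
  C=C: 1 × 598 = 598
  H–H: 1 × 426 = 426
  Σ(broken) = 4992 kJ
Bonds formed (products):
  C–C: 3 × 360 = 1080
  C–H: 10 × 406 = 4060
  Σ(formed) = 5140 kJ
ΔH = Σ(broken) − Σ(formed) = 4992 − 5140 = −148 kJ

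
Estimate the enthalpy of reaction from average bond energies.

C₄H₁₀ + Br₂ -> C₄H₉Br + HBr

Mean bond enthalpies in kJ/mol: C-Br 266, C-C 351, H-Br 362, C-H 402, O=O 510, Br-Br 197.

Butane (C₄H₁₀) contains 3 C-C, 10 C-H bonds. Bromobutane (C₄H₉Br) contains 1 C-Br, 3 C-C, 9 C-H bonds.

Bonds broken (reactants):
  Br-Br: 1 × 197 = 197
  C-C: 3 × 351 = 1053
  C-H: 10 × 402 = 4020
  Σ(broken) = 5270 kJ
Bonds formed (products):
  C-Br: 1 × 266 = 266
  C-C: 3 × 351 = 1053
  C-H: 9 × 402 = 3618
  H-Br: 1 × 362 = 362
  Σ(formed) = 5299 kJ
ΔH = Σ(broken) − Σ(formed) = 5270 − 5299 = −29 kJ

ΔH ≈ −29 kJ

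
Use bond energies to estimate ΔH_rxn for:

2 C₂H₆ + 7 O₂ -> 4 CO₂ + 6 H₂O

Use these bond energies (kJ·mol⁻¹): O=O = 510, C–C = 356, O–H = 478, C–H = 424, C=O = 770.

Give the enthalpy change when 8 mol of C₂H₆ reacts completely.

ΔH = −10104 kJ

Bonds broken (reactants):
  C–C: 2 × 356 = 712
  C–H: 12 × 424 = 5088
  O=O: 7 × 510 = 3570
  Σ(broken) = 9370 kJ
Bonds formed (products):
  C=O: 8 × 770 = 6160
  O–H: 12 × 478 = 5736
  Σ(formed) = 11896 kJ
ΔH = Σ(broken) − Σ(formed) = 9370 − 11896 = −2526 kJ
For 4× the reaction as written: 4 × (−2526) = −10104 kJ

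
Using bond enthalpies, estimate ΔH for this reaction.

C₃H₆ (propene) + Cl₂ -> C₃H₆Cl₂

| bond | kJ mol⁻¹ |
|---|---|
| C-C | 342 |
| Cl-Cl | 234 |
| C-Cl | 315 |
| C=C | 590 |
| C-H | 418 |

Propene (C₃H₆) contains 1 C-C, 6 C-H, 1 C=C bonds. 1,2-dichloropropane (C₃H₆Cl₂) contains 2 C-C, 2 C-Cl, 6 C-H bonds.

Bonds broken (reactants):
  C-C: 1 × 342 = 342
  C-H: 6 × 418 = 2508
  C=C: 1 × 590 = 590
  Cl-Cl: 1 × 234 = 234
  Σ(broken) = 3674 kJ
Bonds formed (products):
  C-C: 2 × 342 = 684
  C-Cl: 2 × 315 = 630
  C-H: 6 × 418 = 2508
  Σ(formed) = 3822 kJ
ΔH = Σ(broken) − Σ(formed) = 3674 − 3822 = −148 kJ

ΔH ≈ −148 kJ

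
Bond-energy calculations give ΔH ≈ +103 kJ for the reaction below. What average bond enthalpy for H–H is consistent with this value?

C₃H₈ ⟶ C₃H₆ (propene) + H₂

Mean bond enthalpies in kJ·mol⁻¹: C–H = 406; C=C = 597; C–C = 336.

D(H–H) ≈ 448 kJ/mol

Let D be the H–H bond energy.
Σ(broken) = 2×336 + 8×406 = 3920
Σ(formed) = 1×336 + 6×406 + 1×597 + 1×D = 3369 + D
ΔH = Σ(broken) − Σ(formed) = (3920) − (3369 + D) = +551 − D
Setting this equal to +103 kJ gives D = 448 kJ/mol.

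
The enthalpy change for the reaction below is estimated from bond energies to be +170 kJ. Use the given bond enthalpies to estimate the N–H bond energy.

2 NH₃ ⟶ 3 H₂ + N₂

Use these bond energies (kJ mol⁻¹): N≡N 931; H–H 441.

D(N–H) ≈ 404 kJ/mol

Let D be the N–H bond energy.
Σ(broken) = 6×D = 6D
Σ(formed) = 3×441 + 1×931 = 2254
ΔH = Σ(broken) − Σ(formed) = (6D) − (2254) = −2254 + 6D
Setting this equal to +170 kJ gives 6D = 2424, so D = 404 kJ/mol.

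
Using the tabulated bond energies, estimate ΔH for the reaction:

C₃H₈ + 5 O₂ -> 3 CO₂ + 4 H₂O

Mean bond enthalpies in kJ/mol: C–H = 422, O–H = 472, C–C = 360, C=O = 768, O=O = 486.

ΔH ≈ −1858 kJ

Bonds broken (reactants):
  C–C: 2 × 360 = 720
  C–H: 8 × 422 = 3376
  O=O: 5 × 486 = 2430
  Σ(broken) = 6526 kJ
Bonds formed (products):
  C=O: 6 × 768 = 4608
  O–H: 8 × 472 = 3776
  Σ(formed) = 8384 kJ
ΔH = Σ(broken) − Σ(formed) = 6526 − 8384 = −1858 kJ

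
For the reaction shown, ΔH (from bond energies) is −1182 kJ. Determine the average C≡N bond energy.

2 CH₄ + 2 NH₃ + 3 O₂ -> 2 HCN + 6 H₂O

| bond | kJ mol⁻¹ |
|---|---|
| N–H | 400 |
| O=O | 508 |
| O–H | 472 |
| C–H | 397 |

Let D be the C≡N bond energy.
Σ(broken) = 8×397 + 6×400 + 3×508 = 7100
Σ(formed) = 2×D + 2×397 + 12×472 = 6458 + 2D
ΔH = Σ(broken) − Σ(formed) = (7100) − (6458 + 2D) = +642 − 2D
Setting this equal to −1182 kJ gives 2D = 1824, so D = 912 kJ/mol.

D(C≡N) ≈ 912 kJ/mol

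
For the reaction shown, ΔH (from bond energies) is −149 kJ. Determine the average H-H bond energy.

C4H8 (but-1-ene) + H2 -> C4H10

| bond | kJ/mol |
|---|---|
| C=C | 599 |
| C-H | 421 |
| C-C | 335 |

Let D be the H-H bond energy.
Σ(broken) = 2×335 + 8×421 + 1×599 + 1×D = 4637 + D
Σ(formed) = 3×335 + 10×421 = 5215
ΔH = Σ(broken) − Σ(formed) = (4637 + D) − (5215) = −578 + D
Setting this equal to −149 kJ gives D = 429 kJ/mol.

D(H-H) ≈ 429 kJ/mol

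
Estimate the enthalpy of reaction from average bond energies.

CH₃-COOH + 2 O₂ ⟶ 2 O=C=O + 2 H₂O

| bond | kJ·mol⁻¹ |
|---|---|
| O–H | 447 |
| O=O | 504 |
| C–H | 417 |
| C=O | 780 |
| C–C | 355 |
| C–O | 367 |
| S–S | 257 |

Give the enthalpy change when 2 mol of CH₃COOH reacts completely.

Bonds broken (reactants):
  C–C: 1 × 355 = 355
  C–H: 3 × 417 = 1251
  C–O: 1 × 367 = 367
  C=O: 1 × 780 = 780
  O–H: 1 × 447 = 447
  O=O: 2 × 504 = 1008
  Σ(broken) = 4208 kJ
Bonds formed (products):
  C=O: 4 × 780 = 3120
  O–H: 4 × 447 = 1788
  Σ(formed) = 4908 kJ
ΔH = Σ(broken) − Σ(formed) = 4208 − 4908 = −700 kJ
For 2× the reaction as written: 2 × (−700) = −1400 kJ

ΔH = −1400 kJ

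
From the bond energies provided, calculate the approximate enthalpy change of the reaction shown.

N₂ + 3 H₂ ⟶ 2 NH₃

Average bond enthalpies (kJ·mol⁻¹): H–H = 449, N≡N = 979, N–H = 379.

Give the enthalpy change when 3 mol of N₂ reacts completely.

ΔH = +156 kJ

Bonds broken (reactants):
  H–H: 3 × 449 = 1347
  N≡N: 1 × 979 = 979
  Σ(broken) = 2326 kJ
Bonds formed (products):
  N–H: 6 × 379 = 2274
  Σ(formed) = 2274 kJ
ΔH = Σ(broken) − Σ(formed) = 2326 − 2274 = +52 kJ
For 3× the reaction as written: 3 × (+52) = +156 kJ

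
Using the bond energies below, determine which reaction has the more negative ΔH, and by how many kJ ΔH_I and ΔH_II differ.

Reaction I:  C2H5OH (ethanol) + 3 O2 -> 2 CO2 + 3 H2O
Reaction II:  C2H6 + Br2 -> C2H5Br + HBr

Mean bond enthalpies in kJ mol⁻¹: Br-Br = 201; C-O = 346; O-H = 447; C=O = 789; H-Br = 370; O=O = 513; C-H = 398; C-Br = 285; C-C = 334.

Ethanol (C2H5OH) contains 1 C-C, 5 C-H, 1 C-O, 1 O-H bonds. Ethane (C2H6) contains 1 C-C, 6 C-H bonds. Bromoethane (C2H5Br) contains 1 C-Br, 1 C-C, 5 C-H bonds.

Reaction I, by 1126 kJ

Reaction I:
  Bonds broken (reactants):
    C-C: 1 × 334 = 334
    C-H: 5 × 398 = 1990
    C-O: 1 × 346 = 346
    O-H: 1 × 447 = 447
    O=O: 3 × 513 = 1539
    Σ(broken) = 4656 kJ
  Bonds formed (products):
    C=O: 4 × 789 = 3156
    O-H: 6 × 447 = 2682
    Σ(formed) = 5838 kJ
  ΔH_I = 4656 − 5838 = −1182 kJ
Reaction II:
  Bonds broken (reactants):
    Br-Br: 1 × 201 = 201
    C-C: 1 × 334 = 334
    C-H: 6 × 398 = 2388
    Σ(broken) = 2923 kJ
  Bonds formed (products):
    C-Br: 1 × 285 = 285
    C-C: 1 × 334 = 334
    C-H: 5 × 398 = 1990
    H-Br: 1 × 370 = 370
    Σ(formed) = 2979 kJ
  ΔH_II = 2923 − 2979 = −56 kJ
ΔH_I − ΔH_II = −1126 kJ, so reaction I has the more negative ΔH; |ΔH_I − ΔH_II| = 1126 kJ.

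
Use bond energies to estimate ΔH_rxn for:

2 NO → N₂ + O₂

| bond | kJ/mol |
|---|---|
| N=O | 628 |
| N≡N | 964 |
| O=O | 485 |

ΔH ≈ −193 kJ

Bonds broken (reactants):
  N=O: 2 × 628 = 1256
  Σ(broken) = 1256 kJ
Bonds formed (products):
  N≡N: 1 × 964 = 964
  O=O: 1 × 485 = 485
  Σ(formed) = 1449 kJ
ΔH = Σ(broken) − Σ(formed) = 1256 − 1449 = −193 kJ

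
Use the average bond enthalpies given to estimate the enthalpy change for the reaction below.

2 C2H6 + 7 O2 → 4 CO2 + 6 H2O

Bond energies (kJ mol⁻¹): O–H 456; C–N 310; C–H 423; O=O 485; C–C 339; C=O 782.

Bonds broken (reactants):
  C–C: 2 × 339 = 678
  C–H: 12 × 423 = 5076
  O=O: 7 × 485 = 3395
  Σ(broken) = 9149 kJ
Bonds formed (products):
  C=O: 8 × 782 = 6256
  O–H: 12 × 456 = 5472
  Σ(formed) = 11728 kJ
ΔH = Σ(broken) − Σ(formed) = 9149 − 11728 = −2579 kJ

ΔH ≈ −2579 kJ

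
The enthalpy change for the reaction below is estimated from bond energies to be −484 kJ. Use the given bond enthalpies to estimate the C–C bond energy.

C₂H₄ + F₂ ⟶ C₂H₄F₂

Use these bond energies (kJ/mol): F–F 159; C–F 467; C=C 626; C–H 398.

Let D be the C–C bond energy.
Σ(broken) = 4×398 + 1×626 + 1×159 = 2377
Σ(formed) = 1×D + 2×467 + 4×398 = 2526 + D
ΔH = Σ(broken) − Σ(formed) = (2377) − (2526 + D) = −149 − D
Setting this equal to −484 kJ gives D = 335 kJ/mol.

D(C–C) ≈ 335 kJ/mol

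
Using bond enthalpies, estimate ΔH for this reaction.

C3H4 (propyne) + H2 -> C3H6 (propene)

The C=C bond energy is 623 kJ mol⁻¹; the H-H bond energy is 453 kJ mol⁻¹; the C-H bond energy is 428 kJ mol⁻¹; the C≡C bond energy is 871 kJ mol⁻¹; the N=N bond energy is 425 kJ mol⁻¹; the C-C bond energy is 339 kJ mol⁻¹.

ΔH ≈ −155 kJ

Bonds broken (reactants):
  C≡C: 1 × 871 = 871
  C-C: 1 × 339 = 339
  C-H: 4 × 428 = 1712
  H-H: 1 × 453 = 453
  Σ(broken) = 3375 kJ
Bonds formed (products):
  C-C: 1 × 339 = 339
  C-H: 6 × 428 = 2568
  C=C: 1 × 623 = 623
  Σ(formed) = 3530 kJ
ΔH = Σ(broken) − Σ(formed) = 3375 − 3530 = −155 kJ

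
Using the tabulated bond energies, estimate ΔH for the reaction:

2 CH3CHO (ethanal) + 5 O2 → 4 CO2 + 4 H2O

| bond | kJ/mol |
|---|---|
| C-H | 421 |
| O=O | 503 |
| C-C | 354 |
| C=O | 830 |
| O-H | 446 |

Bonds broken (reactants):
  C-C: 2 × 354 = 708
  C-H: 8 × 421 = 3368
  C=O: 2 × 830 = 1660
  O=O: 5 × 503 = 2515
  Σ(broken) = 8251 kJ
Bonds formed (products):
  C=O: 8 × 830 = 6640
  O-H: 8 × 446 = 3568
  Σ(formed) = 10208 kJ
ΔH = Σ(broken) − Σ(formed) = 8251 − 10208 = −1957 kJ

ΔH ≈ −1957 kJ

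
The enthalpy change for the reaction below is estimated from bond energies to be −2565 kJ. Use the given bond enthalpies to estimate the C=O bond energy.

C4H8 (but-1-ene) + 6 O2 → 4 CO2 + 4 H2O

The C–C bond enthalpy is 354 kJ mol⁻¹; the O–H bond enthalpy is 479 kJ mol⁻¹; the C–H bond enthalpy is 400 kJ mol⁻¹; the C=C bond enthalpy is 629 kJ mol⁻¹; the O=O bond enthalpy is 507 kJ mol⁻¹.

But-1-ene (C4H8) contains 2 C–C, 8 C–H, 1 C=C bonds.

D(C=O) ≈ 789 kJ/mol

Let D be the C=O bond energy.
Σ(broken) = 2×354 + 8×400 + 1×629 + 6×507 = 7579
Σ(formed) = 8×D + 8×479 = 3832 + 8D
ΔH = Σ(broken) − Σ(formed) = (7579) − (3832 + 8D) = +3747 − 8D
Setting this equal to −2565 kJ gives 8D = 6312, so D = 789 kJ/mol.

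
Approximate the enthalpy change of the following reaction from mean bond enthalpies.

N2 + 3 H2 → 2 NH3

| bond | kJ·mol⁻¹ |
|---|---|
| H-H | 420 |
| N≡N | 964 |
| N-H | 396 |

ΔH ≈ −152 kJ

Bonds broken (reactants):
  H-H: 3 × 420 = 1260
  N≡N: 1 × 964 = 964
  Σ(broken) = 2224 kJ
Bonds formed (products):
  N-H: 6 × 396 = 2376
  Σ(formed) = 2376 kJ
ΔH = Σ(broken) − Σ(formed) = 2224 − 2376 = −152 kJ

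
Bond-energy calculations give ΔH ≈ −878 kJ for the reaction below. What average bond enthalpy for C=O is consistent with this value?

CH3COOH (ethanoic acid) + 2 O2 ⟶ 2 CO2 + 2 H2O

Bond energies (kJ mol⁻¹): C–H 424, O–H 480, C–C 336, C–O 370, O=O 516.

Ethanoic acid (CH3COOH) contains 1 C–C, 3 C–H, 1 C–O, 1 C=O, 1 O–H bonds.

Let D be the C=O bond energy.
Σ(broken) = 1×336 + 3×424 + 1×370 + 1×D + 1×480 + 2×516 = 3490 + D
Σ(formed) = 4×D + 4×480 = 1920 + 4D
ΔH = Σ(broken) − Σ(formed) = (3490 + D) − (1920 + 4D) = +1570 − 3D
Setting this equal to −878 kJ gives 3D = 2448, so D = 816 kJ/mol.

D(C=O) ≈ 816 kJ/mol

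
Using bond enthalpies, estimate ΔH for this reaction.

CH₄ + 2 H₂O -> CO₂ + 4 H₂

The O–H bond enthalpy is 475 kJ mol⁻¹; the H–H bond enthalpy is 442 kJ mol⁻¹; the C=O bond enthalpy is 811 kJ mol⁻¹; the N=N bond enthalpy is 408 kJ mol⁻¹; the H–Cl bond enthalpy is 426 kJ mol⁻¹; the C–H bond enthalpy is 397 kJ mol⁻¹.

ΔH ≈ +98 kJ

Bonds broken (reactants):
  C–H: 4 × 397 = 1588
  O–H: 4 × 475 = 1900
  Σ(broken) = 3488 kJ
Bonds formed (products):
  C=O: 2 × 811 = 1622
  H–H: 4 × 442 = 1768
  Σ(formed) = 3390 kJ
ΔH = Σ(broken) − Σ(formed) = 3488 − 3390 = +98 kJ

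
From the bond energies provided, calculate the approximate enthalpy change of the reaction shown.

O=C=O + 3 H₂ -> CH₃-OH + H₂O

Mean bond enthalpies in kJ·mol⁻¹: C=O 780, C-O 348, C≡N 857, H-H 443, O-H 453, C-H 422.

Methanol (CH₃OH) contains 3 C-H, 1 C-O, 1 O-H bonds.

Bonds broken (reactants):
  C=O: 2 × 780 = 1560
  H-H: 3 × 443 = 1329
  Σ(broken) = 2889 kJ
Bonds formed (products):
  C-H: 3 × 422 = 1266
  C-O: 1 × 348 = 348
  O-H: 3 × 453 = 1359
  Σ(formed) = 2973 kJ
ΔH = Σ(broken) − Σ(formed) = 2889 − 2973 = −84 kJ

ΔH ≈ −84 kJ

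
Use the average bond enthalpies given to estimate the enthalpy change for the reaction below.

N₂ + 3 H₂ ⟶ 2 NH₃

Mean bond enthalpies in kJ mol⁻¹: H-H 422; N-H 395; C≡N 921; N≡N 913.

Bonds broken (reactants):
  H-H: 3 × 422 = 1266
  N≡N: 1 × 913 = 913
  Σ(broken) = 2179 kJ
Bonds formed (products):
  N-H: 6 × 395 = 2370
  Σ(formed) = 2370 kJ
ΔH = Σ(broken) − Σ(formed) = 2179 − 2370 = −191 kJ

ΔH ≈ −191 kJ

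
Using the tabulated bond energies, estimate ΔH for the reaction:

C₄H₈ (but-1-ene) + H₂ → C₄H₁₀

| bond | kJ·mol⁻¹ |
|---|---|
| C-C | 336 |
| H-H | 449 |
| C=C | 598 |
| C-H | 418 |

ΔH ≈ −125 kJ

Bonds broken (reactants):
  C-C: 2 × 336 = 672
  C-H: 8 × 418 = 3344
  C=C: 1 × 598 = 598
  H-H: 1 × 449 = 449
  Σ(broken) = 5063 kJ
Bonds formed (products):
  C-C: 3 × 336 = 1008
  C-H: 10 × 418 = 4180
  Σ(formed) = 5188 kJ
ΔH = Σ(broken) − Σ(formed) = 5063 − 5188 = −125 kJ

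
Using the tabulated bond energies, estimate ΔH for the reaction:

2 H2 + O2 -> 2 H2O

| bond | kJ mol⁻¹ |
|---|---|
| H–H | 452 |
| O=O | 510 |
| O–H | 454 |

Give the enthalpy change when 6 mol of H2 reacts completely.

ΔH = −1206 kJ

Bonds broken (reactants):
  H–H: 2 × 452 = 904
  O=O: 1 × 510 = 510
  Σ(broken) = 1414 kJ
Bonds formed (products):
  O–H: 4 × 454 = 1816
  Σ(formed) = 1816 kJ
ΔH = Σ(broken) − Σ(formed) = 1414 − 1816 = −402 kJ
For 3× the reaction as written: 3 × (−402) = −1206 kJ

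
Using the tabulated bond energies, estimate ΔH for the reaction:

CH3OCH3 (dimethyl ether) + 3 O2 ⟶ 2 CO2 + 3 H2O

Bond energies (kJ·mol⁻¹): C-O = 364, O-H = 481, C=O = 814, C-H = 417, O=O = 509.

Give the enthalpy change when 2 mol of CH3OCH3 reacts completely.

Bonds broken (reactants):
  C-H: 6 × 417 = 2502
  C-O: 2 × 364 = 728
  O=O: 3 × 509 = 1527
  Σ(broken) = 4757 kJ
Bonds formed (products):
  C=O: 4 × 814 = 3256
  O-H: 6 × 481 = 2886
  Σ(formed) = 6142 kJ
ΔH = Σ(broken) − Σ(formed) = 4757 − 6142 = −1385 kJ
For 2× the reaction as written: 2 × (−1385) = −2770 kJ

ΔH = −2770 kJ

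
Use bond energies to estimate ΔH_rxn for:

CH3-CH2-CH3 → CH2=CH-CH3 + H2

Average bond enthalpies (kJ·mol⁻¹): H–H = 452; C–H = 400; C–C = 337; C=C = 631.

ΔH ≈ +54 kJ

Bonds broken (reactants):
  C–C: 2 × 337 = 674
  C–H: 8 × 400 = 3200
  Σ(broken) = 3874 kJ
Bonds formed (products):
  C–C: 1 × 337 = 337
  C–H: 6 × 400 = 2400
  C=C: 1 × 631 = 631
  H–H: 1 × 452 = 452
  Σ(formed) = 3820 kJ
ΔH = Σ(broken) − Σ(formed) = 3874 − 3820 = +54 kJ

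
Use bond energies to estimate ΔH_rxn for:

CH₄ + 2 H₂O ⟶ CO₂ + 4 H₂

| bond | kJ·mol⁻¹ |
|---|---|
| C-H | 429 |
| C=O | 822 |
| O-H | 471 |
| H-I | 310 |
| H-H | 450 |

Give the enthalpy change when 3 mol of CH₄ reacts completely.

ΔH = +468 kJ

Bonds broken (reactants):
  C-H: 4 × 429 = 1716
  O-H: 4 × 471 = 1884
  Σ(broken) = 3600 kJ
Bonds formed (products):
  C=O: 2 × 822 = 1644
  H-H: 4 × 450 = 1800
  Σ(formed) = 3444 kJ
ΔH = Σ(broken) − Σ(formed) = 3600 − 3444 = +156 kJ
For 3× the reaction as written: 3 × (+156) = +468 kJ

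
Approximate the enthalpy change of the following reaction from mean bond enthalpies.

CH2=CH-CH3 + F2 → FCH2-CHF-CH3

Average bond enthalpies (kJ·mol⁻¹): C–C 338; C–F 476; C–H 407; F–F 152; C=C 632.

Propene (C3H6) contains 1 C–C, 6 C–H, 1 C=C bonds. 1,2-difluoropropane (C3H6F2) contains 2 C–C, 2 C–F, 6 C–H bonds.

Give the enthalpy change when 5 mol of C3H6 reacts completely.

Bonds broken (reactants):
  C–C: 1 × 338 = 338
  C–H: 6 × 407 = 2442
  C=C: 1 × 632 = 632
  F–F: 1 × 152 = 152
  Σ(broken) = 3564 kJ
Bonds formed (products):
  C–C: 2 × 338 = 676
  C–F: 2 × 476 = 952
  C–H: 6 × 407 = 2442
  Σ(formed) = 4070 kJ
ΔH = Σ(broken) − Σ(formed) = 3564 − 4070 = −506 kJ
For 5× the reaction as written: 5 × (−506) = −2530 kJ

ΔH = −2530 kJ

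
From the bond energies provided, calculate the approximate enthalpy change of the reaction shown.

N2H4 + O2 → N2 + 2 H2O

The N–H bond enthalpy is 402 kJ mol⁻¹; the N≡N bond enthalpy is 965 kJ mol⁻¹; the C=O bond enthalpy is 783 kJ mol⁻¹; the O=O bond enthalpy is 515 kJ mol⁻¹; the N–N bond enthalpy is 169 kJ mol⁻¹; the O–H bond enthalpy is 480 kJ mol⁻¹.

ΔH ≈ −593 kJ

Bonds broken (reactants):
  N–H: 4 × 402 = 1608
  N–N: 1 × 169 = 169
  O=O: 1 × 515 = 515
  Σ(broken) = 2292 kJ
Bonds formed (products):
  N≡N: 1 × 965 = 965
  O–H: 4 × 480 = 1920
  Σ(formed) = 2885 kJ
ΔH = Σ(broken) − Σ(formed) = 2292 − 2885 = −593 kJ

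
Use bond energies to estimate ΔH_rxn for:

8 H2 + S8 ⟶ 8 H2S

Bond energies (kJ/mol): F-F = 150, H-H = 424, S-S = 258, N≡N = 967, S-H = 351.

ΔH ≈ −160 kJ

Bonds broken (reactants):
  H-H: 8 × 424 = 3392
  S-S: 8 × 258 = 2064
  Σ(broken) = 5456 kJ
Bonds formed (products):
  S-H: 16 × 351 = 5616
  Σ(formed) = 5616 kJ
ΔH = Σ(broken) − Σ(formed) = 5456 − 5616 = −160 kJ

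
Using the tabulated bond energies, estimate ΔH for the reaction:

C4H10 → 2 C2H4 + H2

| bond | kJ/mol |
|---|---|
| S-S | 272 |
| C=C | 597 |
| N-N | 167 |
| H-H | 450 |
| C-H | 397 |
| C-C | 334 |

Bonds broken (reactants):
  C-C: 3 × 334 = 1002
  C-H: 10 × 397 = 3970
  Σ(broken) = 4972 kJ
Bonds formed (products):
  C-H: 8 × 397 = 3176
  C=C: 2 × 597 = 1194
  H-H: 1 × 450 = 450
  Σ(formed) = 4820 kJ
ΔH = Σ(broken) − Σ(formed) = 4972 − 4820 = +152 kJ

ΔH ≈ +152 kJ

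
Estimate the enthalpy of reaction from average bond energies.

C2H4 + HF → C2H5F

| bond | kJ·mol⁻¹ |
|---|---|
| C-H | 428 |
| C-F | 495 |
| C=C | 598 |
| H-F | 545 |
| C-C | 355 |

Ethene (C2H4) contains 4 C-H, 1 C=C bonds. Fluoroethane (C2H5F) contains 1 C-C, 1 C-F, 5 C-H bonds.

ΔH ≈ −135 kJ

Bonds broken (reactants):
  C-H: 4 × 428 = 1712
  C=C: 1 × 598 = 598
  H-F: 1 × 545 = 545
  Σ(broken) = 2855 kJ
Bonds formed (products):
  C-C: 1 × 355 = 355
  C-F: 1 × 495 = 495
  C-H: 5 × 428 = 2140
  Σ(formed) = 2990 kJ
ΔH = Σ(broken) − Σ(formed) = 2855 − 2990 = −135 kJ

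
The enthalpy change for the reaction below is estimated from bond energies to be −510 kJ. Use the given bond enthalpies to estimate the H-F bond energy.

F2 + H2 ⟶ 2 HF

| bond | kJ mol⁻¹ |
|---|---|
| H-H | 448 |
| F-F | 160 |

Let D be the H-F bond energy.
Σ(broken) = 1×160 + 1×448 = 608
Σ(formed) = 2×D = 2D
ΔH = Σ(broken) − Σ(formed) = (608) − (2D) = +608 − 2D
Setting this equal to −510 kJ gives 2D = 1118, so D = 559 kJ/mol.

D(H-F) ≈ 559 kJ/mol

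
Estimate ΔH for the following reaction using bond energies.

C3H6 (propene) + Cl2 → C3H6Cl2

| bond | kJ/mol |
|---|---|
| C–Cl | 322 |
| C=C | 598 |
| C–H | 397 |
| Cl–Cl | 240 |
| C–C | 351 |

ΔH ≈ −157 kJ

Bonds broken (reactants):
  C–C: 1 × 351 = 351
  C–H: 6 × 397 = 2382
  C=C: 1 × 598 = 598
  Cl–Cl: 1 × 240 = 240
  Σ(broken) = 3571 kJ
Bonds formed (products):
  C–C: 2 × 351 = 702
  C–Cl: 2 × 322 = 644
  C–H: 6 × 397 = 2382
  Σ(formed) = 3728 kJ
ΔH = Σ(broken) − Σ(formed) = 3571 − 3728 = −157 kJ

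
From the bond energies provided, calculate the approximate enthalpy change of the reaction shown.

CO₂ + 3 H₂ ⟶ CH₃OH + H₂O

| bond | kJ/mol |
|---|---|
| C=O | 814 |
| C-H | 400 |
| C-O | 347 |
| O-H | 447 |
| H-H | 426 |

ΔH ≈ +18 kJ

Bonds broken (reactants):
  C=O: 2 × 814 = 1628
  H-H: 3 × 426 = 1278
  Σ(broken) = 2906 kJ
Bonds formed (products):
  C-H: 3 × 400 = 1200
  C-O: 1 × 347 = 347
  O-H: 3 × 447 = 1341
  Σ(formed) = 2888 kJ
ΔH = Σ(broken) − Σ(formed) = 2906 − 2888 = +18 kJ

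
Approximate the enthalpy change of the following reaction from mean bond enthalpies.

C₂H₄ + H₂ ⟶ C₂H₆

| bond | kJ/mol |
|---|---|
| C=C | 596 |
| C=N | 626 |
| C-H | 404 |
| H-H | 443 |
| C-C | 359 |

Bonds broken (reactants):
  C-H: 4 × 404 = 1616
  C=C: 1 × 596 = 596
  H-H: 1 × 443 = 443
  Σ(broken) = 2655 kJ
Bonds formed (products):
  C-C: 1 × 359 = 359
  C-H: 6 × 404 = 2424
  Σ(formed) = 2783 kJ
ΔH = Σ(broken) − Σ(formed) = 2655 − 2783 = −128 kJ

ΔH ≈ −128 kJ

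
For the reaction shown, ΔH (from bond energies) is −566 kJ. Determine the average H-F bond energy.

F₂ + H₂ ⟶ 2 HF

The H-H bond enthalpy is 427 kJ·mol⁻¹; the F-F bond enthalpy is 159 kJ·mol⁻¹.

Let D be the H-F bond energy.
Σ(broken) = 1×159 + 1×427 = 586
Σ(formed) = 2×D = 2D
ΔH = Σ(broken) − Σ(formed) = (586) − (2D) = +586 − 2D
Setting this equal to −566 kJ gives 2D = 1152, so D = 576 kJ/mol.

D(H-F) ≈ 576 kJ/mol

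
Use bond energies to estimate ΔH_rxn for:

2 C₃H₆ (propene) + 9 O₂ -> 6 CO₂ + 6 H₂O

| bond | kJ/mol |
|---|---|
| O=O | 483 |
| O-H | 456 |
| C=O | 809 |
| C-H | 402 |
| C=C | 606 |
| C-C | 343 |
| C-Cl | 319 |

Bonds broken (reactants):
  C-C: 2 × 343 = 686
  C-H: 12 × 402 = 4824
  C=C: 2 × 606 = 1212
  O=O: 9 × 483 = 4347
  Σ(broken) = 11069 kJ
Bonds formed (products):
  C=O: 12 × 809 = 9708
  O-H: 12 × 456 = 5472
  Σ(formed) = 15180 kJ
ΔH = Σ(broken) − Σ(formed) = 11069 − 15180 = −4111 kJ

ΔH ≈ −4111 kJ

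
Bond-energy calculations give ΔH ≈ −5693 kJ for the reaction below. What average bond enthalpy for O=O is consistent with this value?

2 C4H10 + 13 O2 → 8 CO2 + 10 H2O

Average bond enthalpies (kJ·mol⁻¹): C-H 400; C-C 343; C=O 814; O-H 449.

D(O=O) ≈ 481 kJ/mol

Let D be the O=O bond energy.
Σ(broken) = 6×343 + 20×400 + 13×D = 10058 + 13D
Σ(formed) = 16×814 + 20×449 = 22004
ΔH = Σ(broken) − Σ(formed) = (10058 + 13D) − (22004) = −11946 + 13D
Setting this equal to −5693 kJ gives 13D = 6253, so D = 481 kJ/mol.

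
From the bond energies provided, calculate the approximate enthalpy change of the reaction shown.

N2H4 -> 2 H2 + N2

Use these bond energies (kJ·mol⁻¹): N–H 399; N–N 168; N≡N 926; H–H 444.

Bonds broken (reactants):
  N–H: 4 × 399 = 1596
  N–N: 1 × 168 = 168
  Σ(broken) = 1764 kJ
Bonds formed (products):
  H–H: 2 × 444 = 888
  N≡N: 1 × 926 = 926
  Σ(formed) = 1814 kJ
ΔH = Σ(broken) − Σ(formed) = 1764 − 1814 = −50 kJ

ΔH ≈ −50 kJ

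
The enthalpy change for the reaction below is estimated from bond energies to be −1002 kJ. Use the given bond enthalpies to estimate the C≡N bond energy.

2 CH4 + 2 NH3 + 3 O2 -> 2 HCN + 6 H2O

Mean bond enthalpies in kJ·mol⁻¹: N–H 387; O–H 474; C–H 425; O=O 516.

Let D be the C≡N bond energy.
Σ(broken) = 8×425 + 6×387 + 3×516 = 7270
Σ(formed) = 2×D + 2×425 + 12×474 = 6538 + 2D
ΔH = Σ(broken) − Σ(formed) = (7270) − (6538 + 2D) = +732 − 2D
Setting this equal to −1002 kJ gives 2D = 1734, so D = 867 kJ/mol.

D(C≡N) ≈ 867 kJ/mol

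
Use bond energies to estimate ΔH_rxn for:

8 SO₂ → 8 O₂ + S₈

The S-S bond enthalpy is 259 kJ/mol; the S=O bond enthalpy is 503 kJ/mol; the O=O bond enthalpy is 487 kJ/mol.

ΔH ≈ +2080 kJ

Bonds broken (reactants):
  S=O: 16 × 503 = 8048
  Σ(broken) = 8048 kJ
Bonds formed (products):
  O=O: 8 × 487 = 3896
  S-S: 8 × 259 = 2072
  Σ(formed) = 5968 kJ
ΔH = Σ(broken) − Σ(formed) = 8048 − 5968 = +2080 kJ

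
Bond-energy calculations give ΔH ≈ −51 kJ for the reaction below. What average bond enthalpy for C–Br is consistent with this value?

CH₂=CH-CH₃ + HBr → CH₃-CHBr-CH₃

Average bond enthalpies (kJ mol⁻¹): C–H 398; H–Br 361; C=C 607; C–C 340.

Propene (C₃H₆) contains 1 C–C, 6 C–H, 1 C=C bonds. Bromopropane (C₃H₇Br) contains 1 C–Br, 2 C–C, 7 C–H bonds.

D(C–Br) ≈ 281 kJ/mol

Let D be the C–Br bond energy.
Σ(broken) = 1×340 + 6×398 + 1×607 + 1×361 = 3696
Σ(formed) = 1×D + 2×340 + 7×398 = 3466 + D
ΔH = Σ(broken) − Σ(formed) = (3696) − (3466 + D) = +230 − D
Setting this equal to −51 kJ gives D = 281 kJ/mol.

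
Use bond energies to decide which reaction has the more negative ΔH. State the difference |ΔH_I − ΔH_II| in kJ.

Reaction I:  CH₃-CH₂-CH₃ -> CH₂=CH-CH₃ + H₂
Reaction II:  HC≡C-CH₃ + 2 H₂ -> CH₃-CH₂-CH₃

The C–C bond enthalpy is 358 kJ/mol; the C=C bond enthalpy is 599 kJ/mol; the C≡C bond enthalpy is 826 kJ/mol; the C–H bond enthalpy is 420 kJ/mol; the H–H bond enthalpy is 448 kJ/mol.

Reaction II, by 467 kJ

Reaction I:
  Bonds broken (reactants):
    C–C: 2 × 358 = 716
    C–H: 8 × 420 = 3360
    Σ(broken) = 4076 kJ
  Bonds formed (products):
    C–C: 1 × 358 = 358
    C–H: 6 × 420 = 2520
    C=C: 1 × 599 = 599
    H–H: 1 × 448 = 448
    Σ(formed) = 3925 kJ
  ΔH_I = 4076 − 3925 = +151 kJ
Reaction II:
  Bonds broken (reactants):
    C≡C: 1 × 826 = 826
    C–C: 1 × 358 = 358
    C–H: 4 × 420 = 1680
    H–H: 2 × 448 = 896
    Σ(broken) = 3760 kJ
  Bonds formed (products):
    C–C: 2 × 358 = 716
    C–H: 8 × 420 = 3360
    Σ(formed) = 4076 kJ
  ΔH_II = 3760 − 4076 = −316 kJ
ΔH_I − ΔH_II = +467 kJ, so reaction II has the more negative ΔH; |ΔH_I − ΔH_II| = 467 kJ.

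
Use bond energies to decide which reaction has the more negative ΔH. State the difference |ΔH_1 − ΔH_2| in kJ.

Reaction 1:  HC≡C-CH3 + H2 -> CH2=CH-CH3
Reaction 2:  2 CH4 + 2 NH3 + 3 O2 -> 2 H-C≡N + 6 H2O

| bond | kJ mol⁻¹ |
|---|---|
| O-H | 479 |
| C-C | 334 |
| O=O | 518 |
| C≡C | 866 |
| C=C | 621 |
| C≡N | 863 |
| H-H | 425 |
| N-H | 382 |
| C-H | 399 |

Reaction 2, by 1106 kJ

Reaction 1:
  Bonds broken (reactants):
    C≡C: 1 × 866 = 866
    C-C: 1 × 334 = 334
    C-H: 4 × 399 = 1596
    H-H: 1 × 425 = 425
    Σ(broken) = 3221 kJ
  Bonds formed (products):
    C-C: 1 × 334 = 334
    C-H: 6 × 399 = 2394
    C=C: 1 × 621 = 621
    Σ(formed) = 3349 kJ
  ΔH_1 = 3221 − 3349 = −128 kJ
Reaction 2:
  Bonds broken (reactants):
    C-H: 8 × 399 = 3192
    N-H: 6 × 382 = 2292
    O=O: 3 × 518 = 1554
    Σ(broken) = 7038 kJ
  Bonds formed (products):
    C≡N: 2 × 863 = 1726
    C-H: 2 × 399 = 798
    O-H: 12 × 479 = 5748
    Σ(formed) = 8272 kJ
  ΔH_2 = 7038 − 8272 = −1234 kJ
ΔH_1 − ΔH_2 = +1106 kJ, so reaction 2 has the more negative ΔH; |ΔH_1 − ΔH_2| = 1106 kJ.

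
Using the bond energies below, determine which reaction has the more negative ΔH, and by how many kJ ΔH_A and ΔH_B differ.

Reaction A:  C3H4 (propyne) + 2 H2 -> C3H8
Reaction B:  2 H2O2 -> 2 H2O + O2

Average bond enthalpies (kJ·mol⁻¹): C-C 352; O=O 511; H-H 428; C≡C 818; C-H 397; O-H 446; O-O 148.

Reaction A:
  Bonds broken (reactants):
    C≡C: 1 × 818 = 818
    C-C: 1 × 352 = 352
    C-H: 4 × 397 = 1588
    H-H: 2 × 428 = 856
    Σ(broken) = 3614 kJ
  Bonds formed (products):
    C-C: 2 × 352 = 704
    C-H: 8 × 397 = 3176
    Σ(formed) = 3880 kJ
  ΔH_A = 3614 − 3880 = −266 kJ
Reaction B:
  Bonds broken (reactants):
    O-H: 4 × 446 = 1784
    O-O: 2 × 148 = 296
    Σ(broken) = 2080 kJ
  Bonds formed (products):
    O-H: 4 × 446 = 1784
    O=O: 1 × 511 = 511
    Σ(formed) = 2295 kJ
  ΔH_B = 2080 − 2295 = −215 kJ
ΔH_A − ΔH_B = −51 kJ, so reaction A has the more negative ΔH; |ΔH_A − ΔH_B| = 51 kJ.

Reaction A, by 51 kJ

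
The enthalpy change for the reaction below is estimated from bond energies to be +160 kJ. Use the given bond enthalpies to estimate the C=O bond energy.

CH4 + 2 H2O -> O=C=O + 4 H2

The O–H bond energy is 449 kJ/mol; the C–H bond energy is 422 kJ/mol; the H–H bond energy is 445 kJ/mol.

D(C=O) ≈ 772 kJ/mol

Let D be the C=O bond energy.
Σ(broken) = 4×422 + 4×449 = 3484
Σ(formed) = 2×D + 4×445 = 1780 + 2D
ΔH = Σ(broken) − Σ(formed) = (3484) − (1780 + 2D) = +1704 − 2D
Setting this equal to +160 kJ gives 2D = 1544, so D = 772 kJ/mol.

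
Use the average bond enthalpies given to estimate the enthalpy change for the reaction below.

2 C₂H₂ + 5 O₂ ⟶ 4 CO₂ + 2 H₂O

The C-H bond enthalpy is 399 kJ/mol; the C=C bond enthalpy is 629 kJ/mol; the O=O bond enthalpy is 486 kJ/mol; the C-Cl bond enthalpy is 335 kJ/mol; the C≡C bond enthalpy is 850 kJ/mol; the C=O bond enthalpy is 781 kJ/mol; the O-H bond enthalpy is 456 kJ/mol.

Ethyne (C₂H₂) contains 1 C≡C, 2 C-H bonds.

ΔH ≈ −2346 kJ

Bonds broken (reactants):
  C≡C: 2 × 850 = 1700
  C-H: 4 × 399 = 1596
  O=O: 5 × 486 = 2430
  Σ(broken) = 5726 kJ
Bonds formed (products):
  C=O: 8 × 781 = 6248
  O-H: 4 × 456 = 1824
  Σ(formed) = 8072 kJ
ΔH = Σ(broken) − Σ(formed) = 5726 − 8072 = −2346 kJ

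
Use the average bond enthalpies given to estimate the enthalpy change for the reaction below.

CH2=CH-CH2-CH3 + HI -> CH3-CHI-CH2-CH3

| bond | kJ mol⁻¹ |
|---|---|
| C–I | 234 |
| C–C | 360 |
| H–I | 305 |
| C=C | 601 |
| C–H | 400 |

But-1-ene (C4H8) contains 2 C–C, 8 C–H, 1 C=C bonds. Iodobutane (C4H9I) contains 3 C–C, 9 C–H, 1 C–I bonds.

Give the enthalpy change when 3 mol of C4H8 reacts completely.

Bonds broken (reactants):
  C–C: 2 × 360 = 720
  C–H: 8 × 400 = 3200
  C=C: 1 × 601 = 601
  H–I: 1 × 305 = 305
  Σ(broken) = 4826 kJ
Bonds formed (products):
  C–C: 3 × 360 = 1080
  C–H: 9 × 400 = 3600
  C–I: 1 × 234 = 234
  Σ(formed) = 4914 kJ
ΔH = Σ(broken) − Σ(formed) = 4826 − 4914 = −88 kJ
For 3× the reaction as written: 3 × (−88) = −264 kJ

ΔH = −264 kJ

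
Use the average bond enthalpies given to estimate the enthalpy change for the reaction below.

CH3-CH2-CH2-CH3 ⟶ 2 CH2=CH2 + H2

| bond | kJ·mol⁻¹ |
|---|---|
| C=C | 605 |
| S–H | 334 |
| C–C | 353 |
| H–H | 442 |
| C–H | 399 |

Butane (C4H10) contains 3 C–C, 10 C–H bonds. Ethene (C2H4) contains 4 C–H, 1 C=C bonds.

ΔH ≈ +205 kJ

Bonds broken (reactants):
  C–C: 3 × 353 = 1059
  C–H: 10 × 399 = 3990
  Σ(broken) = 5049 kJ
Bonds formed (products):
  C–H: 8 × 399 = 3192
  C=C: 2 × 605 = 1210
  H–H: 1 × 442 = 442
  Σ(formed) = 4844 kJ
ΔH = Σ(broken) − Σ(formed) = 5049 − 4844 = +205 kJ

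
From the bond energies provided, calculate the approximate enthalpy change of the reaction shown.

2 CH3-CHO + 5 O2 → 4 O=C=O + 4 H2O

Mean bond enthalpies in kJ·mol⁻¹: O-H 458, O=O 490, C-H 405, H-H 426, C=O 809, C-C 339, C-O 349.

ΔH ≈ −2150 kJ

Bonds broken (reactants):
  C-C: 2 × 339 = 678
  C-H: 8 × 405 = 3240
  C=O: 2 × 809 = 1618
  O=O: 5 × 490 = 2450
  Σ(broken) = 7986 kJ
Bonds formed (products):
  C=O: 8 × 809 = 6472
  O-H: 8 × 458 = 3664
  Σ(formed) = 10136 kJ
ΔH = Σ(broken) − Σ(formed) = 7986 − 10136 = −2150 kJ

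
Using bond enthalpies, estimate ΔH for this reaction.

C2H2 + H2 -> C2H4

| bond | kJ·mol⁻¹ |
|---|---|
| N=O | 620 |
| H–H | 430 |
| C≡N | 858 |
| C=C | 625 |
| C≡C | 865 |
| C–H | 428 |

Bonds broken (reactants):
  C≡C: 1 × 865 = 865
  C–H: 2 × 428 = 856
  H–H: 1 × 430 = 430
  Σ(broken) = 2151 kJ
Bonds formed (products):
  C–H: 4 × 428 = 1712
  C=C: 1 × 625 = 625
  Σ(formed) = 2337 kJ
ΔH = Σ(broken) − Σ(formed) = 2151 − 2337 = −186 kJ

ΔH ≈ −186 kJ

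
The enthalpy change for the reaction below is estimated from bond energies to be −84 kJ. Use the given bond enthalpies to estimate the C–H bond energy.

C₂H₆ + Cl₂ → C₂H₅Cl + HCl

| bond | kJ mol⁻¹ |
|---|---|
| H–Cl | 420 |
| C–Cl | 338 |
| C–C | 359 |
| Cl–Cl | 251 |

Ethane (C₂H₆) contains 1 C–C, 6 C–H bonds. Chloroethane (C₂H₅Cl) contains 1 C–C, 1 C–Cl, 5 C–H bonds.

D(C–H) ≈ 423 kJ/mol

Let D be the C–H bond energy.
Σ(broken) = 1×359 + 6×D + 1×251 = 610 + 6D
Σ(formed) = 1×359 + 1×338 + 5×D + 1×420 = 1117 + 5D
ΔH = Σ(broken) − Σ(formed) = (610 + 6D) − (1117 + 5D) = −507 + D
Setting this equal to −84 kJ gives D = 423 kJ/mol.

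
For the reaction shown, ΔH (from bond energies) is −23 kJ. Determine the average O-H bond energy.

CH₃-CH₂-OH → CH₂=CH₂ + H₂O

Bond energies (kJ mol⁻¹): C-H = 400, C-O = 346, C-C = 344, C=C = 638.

D(O-H) ≈ 475 kJ/mol

Let D be the O-H bond energy.
Σ(broken) = 1×344 + 5×400 + 1×346 + 1×D = 2690 + D
Σ(formed) = 4×400 + 1×638 + 2×D = 2238 + 2D
ΔH = Σ(broken) − Σ(formed) = (2690 + D) − (2238 + 2D) = +452 − D
Setting this equal to −23 kJ gives D = 475 kJ/mol.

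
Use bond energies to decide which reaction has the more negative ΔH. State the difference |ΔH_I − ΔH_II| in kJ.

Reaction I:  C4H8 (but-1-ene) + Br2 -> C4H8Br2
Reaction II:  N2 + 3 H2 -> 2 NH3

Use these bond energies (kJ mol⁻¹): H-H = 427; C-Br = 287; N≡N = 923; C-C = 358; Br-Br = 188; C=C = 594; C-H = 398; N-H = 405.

Reaction I:
  Bonds broken (reactants):
    Br-Br: 1 × 188 = 188
    C-C: 2 × 358 = 716
    C-H: 8 × 398 = 3184
    C=C: 1 × 594 = 594
    Σ(broken) = 4682 kJ
  Bonds formed (products):
    C-Br: 2 × 287 = 574
    C-C: 3 × 358 = 1074
    C-H: 8 × 398 = 3184
    Σ(formed) = 4832 kJ
  ΔH_I = 4682 − 4832 = −150 kJ
Reaction II:
  Bonds broken (reactants):
    H-H: 3 × 427 = 1281
    N≡N: 1 × 923 = 923
    Σ(broken) = 2204 kJ
  Bonds formed (products):
    N-H: 6 × 405 = 2430
    Σ(formed) = 2430 kJ
  ΔH_II = 2204 − 2430 = −226 kJ
ΔH_I − ΔH_II = +76 kJ, so reaction II has the more negative ΔH; |ΔH_I − ΔH_II| = 76 kJ.

Reaction II, by 76 kJ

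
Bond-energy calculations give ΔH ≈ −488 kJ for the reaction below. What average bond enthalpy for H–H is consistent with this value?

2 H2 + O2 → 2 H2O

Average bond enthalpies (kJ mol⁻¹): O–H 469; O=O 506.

D(H–H) ≈ 441 kJ/mol

Let D be the H–H bond energy.
Σ(broken) = 2×D + 1×506 = 506 + 2D
Σ(formed) = 4×469 = 1876
ΔH = Σ(broken) − Σ(formed) = (506 + 2D) − (1876) = −1370 + 2D
Setting this equal to −488 kJ gives 2D = 882, so D = 441 kJ/mol.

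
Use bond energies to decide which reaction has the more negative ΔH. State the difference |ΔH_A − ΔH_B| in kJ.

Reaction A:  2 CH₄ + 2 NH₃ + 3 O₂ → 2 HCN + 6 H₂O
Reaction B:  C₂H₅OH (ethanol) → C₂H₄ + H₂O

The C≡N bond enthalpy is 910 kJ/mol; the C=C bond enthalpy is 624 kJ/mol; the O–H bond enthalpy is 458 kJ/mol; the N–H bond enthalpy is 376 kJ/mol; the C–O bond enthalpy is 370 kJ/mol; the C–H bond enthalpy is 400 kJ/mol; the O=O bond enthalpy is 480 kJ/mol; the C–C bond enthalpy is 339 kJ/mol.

Reaction A, by 1247 kJ

Reaction A:
  Bonds broken (reactants):
    C–H: 8 × 400 = 3200
    N–H: 6 × 376 = 2256
    O=O: 3 × 480 = 1440
    Σ(broken) = 6896 kJ
  Bonds formed (products):
    C≡N: 2 × 910 = 1820
    C–H: 2 × 400 = 800
    O–H: 12 × 458 = 5496
    Σ(formed) = 8116 kJ
  ΔH_A = 6896 − 8116 = −1220 kJ
Reaction B:
  Bonds broken (reactants):
    C–C: 1 × 339 = 339
    C–H: 5 × 400 = 2000
    C–O: 1 × 370 = 370
    O–H: 1 × 458 = 458
    Σ(broken) = 3167 kJ
  Bonds formed (products):
    C–H: 4 × 400 = 1600
    C=C: 1 × 624 = 624
    O–H: 2 × 458 = 916
    Σ(formed) = 3140 kJ
  ΔH_B = 3167 − 3140 = +27 kJ
ΔH_A − ΔH_B = −1247 kJ, so reaction A has the more negative ΔH; |ΔH_A − ΔH_B| = 1247 kJ.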